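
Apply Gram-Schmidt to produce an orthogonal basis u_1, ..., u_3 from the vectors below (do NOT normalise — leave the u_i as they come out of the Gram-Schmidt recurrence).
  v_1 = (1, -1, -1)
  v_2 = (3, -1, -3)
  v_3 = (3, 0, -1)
Orthogonal basis:
  u_1 = (1, -1, -1)
  u_2 = (2/3, 4/3, -2/3)
  u_3 = (1, 0, 1)

Apply the Gram-Schmidt recurrence
  u_1 = v_1
  u_i = v_i − Σ_{j<i} ((v_i · u_j) / (u_j · u_j)) · u_j.

Step by step this gives:
  u_1 = (1, -1, -1)
  u_2 = (2/3, 4/3, -2/3)
  u_3 = (1, 0, 1)

Orthogonality check:
  u_2 · u_1 = 0 (should be 0)
  u_3 · u_1 = 0 (should be 0)
  u_3 · u_2 = 0 (should be 0)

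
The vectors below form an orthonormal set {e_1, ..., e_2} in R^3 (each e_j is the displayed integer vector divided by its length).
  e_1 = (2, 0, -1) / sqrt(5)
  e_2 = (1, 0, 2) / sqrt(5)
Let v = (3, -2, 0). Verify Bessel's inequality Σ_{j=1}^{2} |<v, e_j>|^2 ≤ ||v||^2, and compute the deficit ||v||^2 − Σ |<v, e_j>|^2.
Σ |<v, e_j>|^2 = 9; ||v||^2 = 13; deficit = 4

Write each e_j = u_j / sqrt(<u_j, u_j>) where u_j is the displayed integer vector. Then <v, e_j> = <v, u_j> / sqrt(<u_j, u_j>), so |<v, e_j>|^2 = <v, u_j>^2 / <u_j, u_j>.
Coefficients: <v, e_1> = 6/sqrt(5), <v, e_2> = 3/sqrt(5).
Square and sum: Σ |<v, e_j>|^2 = 9.
Compute ||v||^2 = v·v = 13.
Deficit = 13 − 9 = 4 ≥ 0, confirming Bessel's inequality. (The deficit equals ||v − Σ <v,e_j> e_j||^2, the squared distance from v to span{e_j}.)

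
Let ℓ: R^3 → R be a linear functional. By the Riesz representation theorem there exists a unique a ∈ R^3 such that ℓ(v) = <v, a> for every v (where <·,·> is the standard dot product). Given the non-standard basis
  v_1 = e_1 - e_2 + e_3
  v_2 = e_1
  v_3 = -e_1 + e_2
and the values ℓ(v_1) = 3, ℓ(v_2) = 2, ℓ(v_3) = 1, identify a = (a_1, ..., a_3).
a = (2, 3, 4)

Write a = (a_1, ..., a_3) in the standard basis. For each basis vector v_i, ℓ(v_i) = <v_i, a> is a linear equation in the a_j's. Collect the n equations into a matrix system V a = ℓ, where row i of V is v_i (expressed in the standard basis). Since V is invertible (lower-triangular with 1s on the diagonal, up to permutation), solve by back-substitution:
  V =
[[1, -1, 1],
 [1, 0, 0],
 [-1, 1, 0]]
  V a = (3, 2, 1)
Solving gives a = (2, 3, 4).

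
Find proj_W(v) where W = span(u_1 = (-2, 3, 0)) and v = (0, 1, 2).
proj_W(v) = (-6/13, 9/13, 0)

Set up U = [u_1 | ... | u_1] ∈ R^(3×1). The projector onto W = col(U) is P = U (U^T U)^(-1) U^T.
Compute U^T U =
  [13],
and U^T v = (3).
Solve U^T U · c = U^T v for the coefficients: c = (3/13). The projection is proj_W(v) = U c.
Check: (v - proj_W(v)) · u_1 = 0  (should be 0).
Result: proj_W(v) = (-6/13, 9/13, 0).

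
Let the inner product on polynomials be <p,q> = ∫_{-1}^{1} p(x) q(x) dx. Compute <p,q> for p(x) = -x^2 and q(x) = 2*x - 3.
<p,q> = 2

Expand the product: p(x)·q(x) = -2*x^3 + 3*x^2.
∫_{-1}^{1} of each monomial x^k gives [2/(k+1) if k even, 0 if k odd]. Integrating term-by-term (or equivalently evaluating the antiderivative F(x) = -x^4/2 + x^3 at the endpoints):
  F(1) − F(−1) = 1/2 − (-3/2) = 2.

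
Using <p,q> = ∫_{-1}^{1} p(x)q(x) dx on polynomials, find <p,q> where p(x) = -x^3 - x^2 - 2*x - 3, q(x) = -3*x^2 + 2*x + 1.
<p,q> = -44/15

Expand the product: p(x)·q(x) = 3*x^5 + x^4 + 3*x^3 + 4*x^2 - 8*x - 3.
∫_{-1}^{1} of each monomial x^k gives [2/(k+1) if k even, 0 if k odd]. Integrating term-by-term (or equivalently evaluating the antiderivative F(x) = x^6/2 + x^5/5 + 3*x^4/4 + 4*x^3/3 - 4*x^2 - 3*x at the endpoints):
  F(1) − F(−1) = -253/60 − (-77/60) = -44/15.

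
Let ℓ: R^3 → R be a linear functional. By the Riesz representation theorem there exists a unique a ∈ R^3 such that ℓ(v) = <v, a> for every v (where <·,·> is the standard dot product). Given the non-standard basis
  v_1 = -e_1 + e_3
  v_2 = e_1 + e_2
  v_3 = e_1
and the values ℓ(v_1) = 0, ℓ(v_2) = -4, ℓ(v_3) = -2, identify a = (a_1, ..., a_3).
a = (-2, -2, -2)

Write a = (a_1, ..., a_3) in the standard basis. For each basis vector v_i, ℓ(v_i) = <v_i, a> is a linear equation in the a_j's. Collect the n equations into a matrix system V a = ℓ, where row i of V is v_i (expressed in the standard basis). Since V is invertible (lower-triangular with 1s on the diagonal, up to permutation), solve by back-substitution:
  V =
[[-1, 0, 1],
 [1, 1, 0],
 [1, 0, 0]]
  V a = (0, -4, -2)
Solving gives a = (-2, -2, -2).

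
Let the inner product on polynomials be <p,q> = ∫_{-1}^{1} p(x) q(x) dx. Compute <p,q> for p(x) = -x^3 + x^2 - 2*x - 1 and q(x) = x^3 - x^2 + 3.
<p,q> = -506/105

Expand the product: p(x)·q(x) = -x^6 + 2*x^5 - 3*x^4 - 2*x^3 + 4*x^2 - 6*x - 3.
∫_{-1}^{1} of each monomial x^k gives [2/(k+1) if k even, 0 if k odd]. Integrating term-by-term (or equivalently evaluating the antiderivative F(x) = -x^7/7 + x^6/3 - 3*x^5/5 - x^4/2 + 4*x^3/3 - 3*x^2 - 3*x at the endpoints):
  F(1) − F(−1) = -1171/210 − (-53/70) = -506/105.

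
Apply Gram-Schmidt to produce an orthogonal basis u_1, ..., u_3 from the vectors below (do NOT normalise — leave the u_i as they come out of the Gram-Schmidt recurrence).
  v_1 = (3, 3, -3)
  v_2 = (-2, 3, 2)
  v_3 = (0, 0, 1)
Orthogonal basis:
  u_1 = (3, 3, -3)
  u_2 = (-5/3, 10/3, 5/3)
  u_3 = (1/2, 0, 1/2)

Apply the Gram-Schmidt recurrence
  u_1 = v_1
  u_i = v_i − Σ_{j<i} ((v_i · u_j) / (u_j · u_j)) · u_j.

Step by step this gives:
  u_1 = (3, 3, -3)
  u_2 = (-5/3, 10/3, 5/3)
  u_3 = (1/2, 0, 1/2)

Orthogonality check:
  u_2 · u_1 = 0 (should be 0)
  u_3 · u_1 = 0 (should be 0)
  u_3 · u_2 = 0 (should be 0)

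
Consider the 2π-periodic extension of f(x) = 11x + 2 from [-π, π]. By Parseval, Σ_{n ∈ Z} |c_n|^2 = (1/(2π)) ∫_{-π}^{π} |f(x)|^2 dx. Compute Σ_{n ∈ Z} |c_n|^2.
Σ |c_n|^2 = 121π^2/3 + 4

Expand and integrate term by term over [-π, π]:
  ∫ (11x)^2 dx = 121·(2π^3/3); ∫ 2·11·(2)·x dx = 0 (odd integrand); ∫ 2^2 dx = 4·2π.
So (1/(2π)) ∫_{-π}^{π} (11x + 2)^2 dx = 121π^2/3 + 4 = 121π^2/3 + 4.
Parseval ⇒ Σ |c_n|^2 = 121π^2/3 + 4.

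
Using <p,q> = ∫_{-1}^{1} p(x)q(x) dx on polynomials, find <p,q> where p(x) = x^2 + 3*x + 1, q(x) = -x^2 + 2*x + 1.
<p,q> = 28/5

Expand the product: p(x)·q(x) = -x^4 - x^3 + 6*x^2 + 5*x + 1.
∫_{-1}^{1} of each monomial x^k gives [2/(k+1) if k even, 0 if k odd]. Integrating term-by-term (or equivalently evaluating the antiderivative F(x) = -x^5/5 - x^4/4 + 2*x^3 + 5*x^2/2 + x at the endpoints):
  F(1) − F(−1) = 101/20 − (-11/20) = 28/5.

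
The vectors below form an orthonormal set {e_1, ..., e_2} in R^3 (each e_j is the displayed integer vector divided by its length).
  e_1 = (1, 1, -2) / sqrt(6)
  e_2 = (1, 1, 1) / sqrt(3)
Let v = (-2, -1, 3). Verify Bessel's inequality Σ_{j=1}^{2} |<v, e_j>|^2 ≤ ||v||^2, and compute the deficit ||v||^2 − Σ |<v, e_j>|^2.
Σ |<v, e_j>|^2 = 27/2; ||v||^2 = 14; deficit = 1/2

Write each e_j = u_j / sqrt(<u_j, u_j>) where u_j is the displayed integer vector. Then <v, e_j> = <v, u_j> / sqrt(<u_j, u_j>), so |<v, e_j>|^2 = <v, u_j>^2 / <u_j, u_j>.
Coefficients: <v, e_1> = -9/sqrt(6), <v, e_2> = 0/sqrt(3).
Square and sum: Σ |<v, e_j>|^2 = 27/2.
Compute ||v||^2 = v·v = 14.
Deficit = 14 − 27/2 = 1/2 ≥ 0, confirming Bessel's inequality. (The deficit equals ||v − Σ <v,e_j> e_j||^2, the squared distance from v to span{e_j}.)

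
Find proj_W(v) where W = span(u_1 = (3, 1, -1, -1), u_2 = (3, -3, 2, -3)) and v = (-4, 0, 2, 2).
proj_W(v) = (-1362/323, -230/323, 286/323, 566/323)

Set up U = [u_1 | ... | u_2] ∈ R^(4×2). The projector onto W = col(U) is P = U (U^T U)^(-1) U^T.
Compute U^T U =
  [12, 7]
  [7, 31],
and U^T v = (-16, -14).
Solve U^T U · c = U^T v for the coefficients: c = (-398/323, -56/323). The projection is proj_W(v) = U c.
Check: (v - proj_W(v)) · u_1 = 0  (should be 0).
Check: (v - proj_W(v)) · u_2 = 0  (should be 0).
Result: proj_W(v) = (-1362/323, -230/323, 286/323, 566/323).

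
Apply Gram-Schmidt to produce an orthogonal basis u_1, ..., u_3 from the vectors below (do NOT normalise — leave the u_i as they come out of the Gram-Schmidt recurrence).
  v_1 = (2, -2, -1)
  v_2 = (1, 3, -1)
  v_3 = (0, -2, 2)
Orthogonal basis:
  u_1 = (2, -2, -1)
  u_2 = (5/3, 7/3, -4/3)
  u_3 = (7/9, 7/45, 56/45)

Apply the Gram-Schmidt recurrence
  u_1 = v_1
  u_i = v_i − Σ_{j<i} ((v_i · u_j) / (u_j · u_j)) · u_j.

Step by step this gives:
  u_1 = (2, -2, -1)
  u_2 = (5/3, 7/3, -4/3)
  u_3 = (7/9, 7/45, 56/45)

Orthogonality check:
  u_2 · u_1 = 0 (should be 0)
  u_3 · u_1 = 0 (should be 0)
  u_3 · u_2 = 0 (should be 0)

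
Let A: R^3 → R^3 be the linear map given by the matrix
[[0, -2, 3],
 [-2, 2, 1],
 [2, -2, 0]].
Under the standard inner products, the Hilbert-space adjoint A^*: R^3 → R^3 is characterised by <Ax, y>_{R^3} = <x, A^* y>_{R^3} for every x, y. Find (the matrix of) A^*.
A^* = A^T =
[[0, -2, 2],
 [-2, 2, -2],
 [3, 1, 0]]

For real matrices with standard dot products, the defining identity <Ax, y> = <x, A^* y> gives (Ax)^T y = x^T (A^*) y, i.e. x^T A^T y = x^T (A^*) y. Since this holds for all x, y, we must have A^* = A^T. Therefore
A^* =
[[0, -2, 2],
 [-2, 2, -2],
 [3, 1, 0]].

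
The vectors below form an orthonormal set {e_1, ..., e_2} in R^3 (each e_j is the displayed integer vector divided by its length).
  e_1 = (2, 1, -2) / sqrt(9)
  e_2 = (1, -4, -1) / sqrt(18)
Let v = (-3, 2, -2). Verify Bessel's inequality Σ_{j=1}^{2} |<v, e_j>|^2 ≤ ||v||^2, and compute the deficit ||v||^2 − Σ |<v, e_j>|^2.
Σ |<v, e_j>|^2 = 9/2; ||v||^2 = 17; deficit = 25/2

Write each e_j = u_j / sqrt(<u_j, u_j>) where u_j is the displayed integer vector. Then <v, e_j> = <v, u_j> / sqrt(<u_j, u_j>), so |<v, e_j>|^2 = <v, u_j>^2 / <u_j, u_j>.
Coefficients: <v, e_1> = 0/sqrt(9), <v, e_2> = -9/sqrt(18).
Square and sum: Σ |<v, e_j>|^2 = 9/2.
Compute ||v||^2 = v·v = 17.
Deficit = 17 − 9/2 = 25/2 ≥ 0, confirming Bessel's inequality. (The deficit equals ||v − Σ <v,e_j> e_j||^2, the squared distance from v to span{e_j}.)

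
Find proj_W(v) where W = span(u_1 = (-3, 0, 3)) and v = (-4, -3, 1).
proj_W(v) = (-5/2, 0, 5/2)

Set up U = [u_1 | ... | u_1] ∈ R^(3×1). The projector onto W = col(U) is P = U (U^T U)^(-1) U^T.
Compute U^T U =
  [18],
and U^T v = (15).
Solve U^T U · c = U^T v for the coefficients: c = (5/6). The projection is proj_W(v) = U c.
Check: (v - proj_W(v)) · u_1 = 0  (should be 0).
Result: proj_W(v) = (-5/2, 0, 5/2).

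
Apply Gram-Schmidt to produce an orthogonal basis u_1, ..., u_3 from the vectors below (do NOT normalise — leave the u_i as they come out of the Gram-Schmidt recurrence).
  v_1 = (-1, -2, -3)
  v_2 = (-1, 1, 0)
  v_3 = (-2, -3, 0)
Orthogonal basis:
  u_1 = (-1, -2, -3)
  u_2 = (-15/14, 6/7, -3/14)
  u_3 = (-5/3, -5/3, 5/3)

Apply the Gram-Schmidt recurrence
  u_1 = v_1
  u_i = v_i − Σ_{j<i} ((v_i · u_j) / (u_j · u_j)) · u_j.

Step by step this gives:
  u_1 = (-1, -2, -3)
  u_2 = (-15/14, 6/7, -3/14)
  u_3 = (-5/3, -5/3, 5/3)

Orthogonality check:
  u_2 · u_1 = 0 (should be 0)
  u_3 · u_1 = 0 (should be 0)
  u_3 · u_2 = 0 (should be 0)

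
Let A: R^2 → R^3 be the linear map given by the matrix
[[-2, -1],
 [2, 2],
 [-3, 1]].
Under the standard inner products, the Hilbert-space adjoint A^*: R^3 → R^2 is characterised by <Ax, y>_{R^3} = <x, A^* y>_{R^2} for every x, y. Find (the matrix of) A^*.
A^* = A^T =
[[-2, 2, -3],
 [-1, 2, 1]]

For real matrices with standard dot products, the defining identity <Ax, y> = <x, A^* y> gives (Ax)^T y = x^T (A^*) y, i.e. x^T A^T y = x^T (A^*) y. Since this holds for all x, y, we must have A^* = A^T. Therefore
A^* =
[[-2, 2, -3],
 [-1, 2, 1]].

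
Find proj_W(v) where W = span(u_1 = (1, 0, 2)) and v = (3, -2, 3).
proj_W(v) = (9/5, 0, 18/5)

Set up U = [u_1 | ... | u_1] ∈ R^(3×1). The projector onto W = col(U) is P = U (U^T U)^(-1) U^T.
Compute U^T U =
  [5],
and U^T v = (9).
Solve U^T U · c = U^T v for the coefficients: c = (9/5). The projection is proj_W(v) = U c.
Check: (v - proj_W(v)) · u_1 = 0  (should be 0).
Result: proj_W(v) = (9/5, 0, 18/5).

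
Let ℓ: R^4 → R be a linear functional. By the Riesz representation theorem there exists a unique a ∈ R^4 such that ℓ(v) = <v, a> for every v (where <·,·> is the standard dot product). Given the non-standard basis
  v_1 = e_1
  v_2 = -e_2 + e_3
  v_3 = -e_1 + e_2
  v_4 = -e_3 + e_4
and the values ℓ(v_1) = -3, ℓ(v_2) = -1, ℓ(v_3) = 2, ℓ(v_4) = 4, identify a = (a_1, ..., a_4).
a = (-3, -1, -2, 2)

Write a = (a_1, ..., a_4) in the standard basis. For each basis vector v_i, ℓ(v_i) = <v_i, a> is a linear equation in the a_j's. Collect the n equations into a matrix system V a = ℓ, where row i of V is v_i (expressed in the standard basis). Since V is invertible (lower-triangular with 1s on the diagonal, up to permutation), solve by back-substitution:
  V =
[[1, 0, 0, 0],
 [0, -1, 1, 0],
 [-1, 1, 0, 0],
 [0, 0, -1, 1]]
  V a = (-3, -1, 2, 4)
Solving gives a = (-3, -1, -2, 2).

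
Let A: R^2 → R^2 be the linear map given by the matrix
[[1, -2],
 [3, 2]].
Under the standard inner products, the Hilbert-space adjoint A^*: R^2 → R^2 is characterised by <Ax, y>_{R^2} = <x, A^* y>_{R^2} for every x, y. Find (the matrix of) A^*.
A^* = A^T =
[[1, 3],
 [-2, 2]]

For real matrices with standard dot products, the defining identity <Ax, y> = <x, A^* y> gives (Ax)^T y = x^T (A^*) y, i.e. x^T A^T y = x^T (A^*) y. Since this holds for all x, y, we must have A^* = A^T. Therefore
A^* =
[[1, 3],
 [-2, 2]].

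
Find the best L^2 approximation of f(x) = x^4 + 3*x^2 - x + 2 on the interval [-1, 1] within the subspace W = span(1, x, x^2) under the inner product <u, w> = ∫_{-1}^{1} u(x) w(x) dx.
g(x) = 27*x^2/7 - x + 67/35

The best approximation g ∈ W is the orthogonal projection of f onto W. Writing g = a_0 + a_1 x + a_2 x^2, the coefficients solve the normal equations G · a = b where
  G_{ij} = <φ_i, φ_j> and b_i = <f, φ_i>, with φ_0 = 1, φ_1 = x, φ_2 = x^2.
G =
  [2, 0, 2/3]
  [0, 2/3, 0]
  [2/3, 0, 2/5],
b = (32/5, -2/3, 296/105).
Solving gives a_0 = 67/35, a_1 = -1, a_2 = 27/7, so
  g(x) = 27*x^2/7 - x + 67/35.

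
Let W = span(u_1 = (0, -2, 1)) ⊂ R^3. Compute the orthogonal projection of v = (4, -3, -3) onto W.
proj_W(v) = (0, -6/5, 3/5)

Set up U = [u_1 | ... | u_1] ∈ R^(3×1). The projector onto W = col(U) is P = U (U^T U)^(-1) U^T.
Compute U^T U =
  [5],
and U^T v = (3).
Solve U^T U · c = U^T v for the coefficients: c = (3/5). The projection is proj_W(v) = U c.
Check: (v - proj_W(v)) · u_1 = 0  (should be 0).
Result: proj_W(v) = (0, -6/5, 3/5).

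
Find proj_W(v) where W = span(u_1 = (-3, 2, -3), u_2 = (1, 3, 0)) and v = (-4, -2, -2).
proj_W(v) = (-772/211, -446/211, -510/211)

Set up U = [u_1 | ... | u_2] ∈ R^(3×2). The projector onto W = col(U) is P = U (U^T U)^(-1) U^T.
Compute U^T U =
  [22, 3]
  [3, 10],
and U^T v = (14, -10).
Solve U^T U · c = U^T v for the coefficients: c = (170/211, -262/211). The projection is proj_W(v) = U c.
Check: (v - proj_W(v)) · u_1 = 0  (should be 0).
Check: (v - proj_W(v)) · u_2 = 0  (should be 0).
Result: proj_W(v) = (-772/211, -446/211, -510/211).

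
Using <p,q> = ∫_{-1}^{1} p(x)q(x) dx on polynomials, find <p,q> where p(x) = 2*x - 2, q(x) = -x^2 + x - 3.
<p,q> = 44/3

Expand the product: p(x)·q(x) = -2*x^3 + 4*x^2 - 8*x + 6.
∫_{-1}^{1} of each monomial x^k gives [2/(k+1) if k even, 0 if k odd]. Integrating term-by-term (or equivalently evaluating the antiderivative F(x) = -x^4/2 + 4*x^3/3 - 4*x^2 + 6*x at the endpoints):
  F(1) − F(−1) = 17/6 − (-71/6) = 44/3.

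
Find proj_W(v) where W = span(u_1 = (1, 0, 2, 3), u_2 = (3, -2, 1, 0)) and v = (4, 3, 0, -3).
proj_W(v) = (227/171, -218/171, -91/171, -100/57)

Set up U = [u_1 | ... | u_2] ∈ R^(4×2). The projector onto W = col(U) is P = U (U^T U)^(-1) U^T.
Compute U^T U =
  [14, 5]
  [5, 14],
and U^T v = (-5, 6).
Solve U^T U · c = U^T v for the coefficients: c = (-100/171, 109/171). The projection is proj_W(v) = U c.
Check: (v - proj_W(v)) · u_1 = 0  (should be 0).
Check: (v - proj_W(v)) · u_2 = 0  (should be 0).
Result: proj_W(v) = (227/171, -218/171, -91/171, -100/57).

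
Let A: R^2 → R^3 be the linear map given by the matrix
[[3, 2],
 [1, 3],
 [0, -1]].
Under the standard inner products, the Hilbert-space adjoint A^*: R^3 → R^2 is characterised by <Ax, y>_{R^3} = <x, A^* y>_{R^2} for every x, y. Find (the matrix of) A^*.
A^* = A^T =
[[3, 1, 0],
 [2, 3, -1]]

For real matrices with standard dot products, the defining identity <Ax, y> = <x, A^* y> gives (Ax)^T y = x^T (A^*) y, i.e. x^T A^T y = x^T (A^*) y. Since this holds for all x, y, we must have A^* = A^T. Therefore
A^* =
[[3, 1, 0],
 [2, 3, -1]].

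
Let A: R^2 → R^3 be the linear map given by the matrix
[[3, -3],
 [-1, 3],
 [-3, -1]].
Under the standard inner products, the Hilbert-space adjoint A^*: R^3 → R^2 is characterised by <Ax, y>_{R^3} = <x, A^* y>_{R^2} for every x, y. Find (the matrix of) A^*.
A^* = A^T =
[[3, -1, -3],
 [-3, 3, -1]]

For real matrices with standard dot products, the defining identity <Ax, y> = <x, A^* y> gives (Ax)^T y = x^T (A^*) y, i.e. x^T A^T y = x^T (A^*) y. Since this holds for all x, y, we must have A^* = A^T. Therefore
A^* =
[[3, -1, -3],
 [-3, 3, -1]].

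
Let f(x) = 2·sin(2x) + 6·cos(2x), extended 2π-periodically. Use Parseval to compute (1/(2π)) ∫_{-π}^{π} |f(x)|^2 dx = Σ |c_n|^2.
Σ |c_n|^2 = 20

Expand |f|^2 and use orthogonality of {sin(nx), cos(mx)} on [-π, π]:
  ∫_{-π}^{π} sin(nx)^2 dx = π, ∫ cos(mx)^2 dx = π, and cross terms integrate to 0.
So ∫_{-π}^{π} f(x)^2 dx = 2^2 · π + 6^2 · π = (4 + 36)π.
Divide by 2π: (4 + 36)/2 = 20.
By Parseval, this equals Σ |c_n|^2.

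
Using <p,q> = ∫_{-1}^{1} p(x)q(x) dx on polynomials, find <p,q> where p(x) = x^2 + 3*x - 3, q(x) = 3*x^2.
<p,q> = -24/5

Expand the product: p(x)·q(x) = 3*x^4 + 9*x^3 - 9*x^2.
∫_{-1}^{1} of each monomial x^k gives [2/(k+1) if k even, 0 if k odd]. Integrating term-by-term (or equivalently evaluating the antiderivative F(x) = 3*x^5/5 + 9*x^4/4 - 3*x^3 at the endpoints):
  F(1) − F(−1) = -3/20 − (93/20) = -24/5.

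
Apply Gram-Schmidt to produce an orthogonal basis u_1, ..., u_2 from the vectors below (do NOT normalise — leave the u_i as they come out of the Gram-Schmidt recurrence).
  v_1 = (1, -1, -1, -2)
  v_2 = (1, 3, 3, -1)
Orthogonal basis:
  u_1 = (1, -1, -1, -2)
  u_2 = (10/7, 18/7, 18/7, -13/7)

Apply the Gram-Schmidt recurrence
  u_1 = v_1
  u_i = v_i − Σ_{j<i} ((v_i · u_j) / (u_j · u_j)) · u_j.

Step by step this gives:
  u_1 = (1, -1, -1, -2)
  u_2 = (10/7, 18/7, 18/7, -13/7)

Orthogonality check:
  u_2 · u_1 = 0 (should be 0)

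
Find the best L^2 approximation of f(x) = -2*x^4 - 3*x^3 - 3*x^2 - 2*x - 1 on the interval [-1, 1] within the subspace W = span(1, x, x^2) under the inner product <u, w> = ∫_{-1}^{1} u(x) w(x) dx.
g(x) = -33*x^2/7 - 19*x/5 - 29/35

The best approximation g ∈ W is the orthogonal projection of f onto W. Writing g = a_0 + a_1 x + a_2 x^2, the coefficients solve the normal equations G · a = b where
  G_{ij} = <φ_i, φ_j> and b_i = <f, φ_i>, with φ_0 = 1, φ_1 = x, φ_2 = x^2.
G =
  [2, 0, 2/3]
  [0, 2/3, 0]
  [2/3, 0, 2/5],
b = (-24/5, -38/15, -256/105).
Solving gives a_0 = -29/35, a_1 = -19/5, a_2 = -33/7, so
  g(x) = -33*x^2/7 - 19*x/5 - 29/35.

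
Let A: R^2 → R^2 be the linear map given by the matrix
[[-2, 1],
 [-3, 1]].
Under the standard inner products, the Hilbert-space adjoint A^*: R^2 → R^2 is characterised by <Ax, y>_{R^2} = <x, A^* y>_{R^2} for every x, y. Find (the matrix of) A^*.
A^* = A^T =
[[-2, -3],
 [1, 1]]

For real matrices with standard dot products, the defining identity <Ax, y> = <x, A^* y> gives (Ax)^T y = x^T (A^*) y, i.e. x^T A^T y = x^T (A^*) y. Since this holds for all x, y, we must have A^* = A^T. Therefore
A^* =
[[-2, -3],
 [1, 1]].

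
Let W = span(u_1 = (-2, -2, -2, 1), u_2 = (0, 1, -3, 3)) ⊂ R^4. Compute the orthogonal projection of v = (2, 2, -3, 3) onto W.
proj_W(v) = (11/9, 5/2, -47/18, 29/9)

Set up U = [u_1 | ... | u_2] ∈ R^(4×2). The projector onto W = col(U) is P = U (U^T U)^(-1) U^T.
Compute U^T U =
  [13, 7]
  [7, 19],
and U^T v = (1, 20).
Solve U^T U · c = U^T v for the coefficients: c = (-11/18, 23/18). The projection is proj_W(v) = U c.
Check: (v - proj_W(v)) · u_1 = 0  (should be 0).
Check: (v - proj_W(v)) · u_2 = 0  (should be 0).
Result: proj_W(v) = (11/9, 5/2, -47/18, 29/9).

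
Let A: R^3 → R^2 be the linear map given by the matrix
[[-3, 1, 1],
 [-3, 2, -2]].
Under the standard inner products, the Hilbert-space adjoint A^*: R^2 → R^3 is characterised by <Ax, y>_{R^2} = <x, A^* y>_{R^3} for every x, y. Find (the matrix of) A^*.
A^* = A^T =
[[-3, -3],
 [1, 2],
 [1, -2]]

For real matrices with standard dot products, the defining identity <Ax, y> = <x, A^* y> gives (Ax)^T y = x^T (A^*) y, i.e. x^T A^T y = x^T (A^*) y. Since this holds for all x, y, we must have A^* = A^T. Therefore
A^* =
[[-3, -3],
 [1, 2],
 [1, -2]].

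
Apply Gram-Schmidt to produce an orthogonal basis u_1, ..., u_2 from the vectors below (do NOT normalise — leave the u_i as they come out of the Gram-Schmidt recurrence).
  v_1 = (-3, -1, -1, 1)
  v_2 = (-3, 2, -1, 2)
Orthogonal basis:
  u_1 = (-3, -1, -1, 1)
  u_2 = (-1/2, 17/6, -1/6, 7/6)

Apply the Gram-Schmidt recurrence
  u_1 = v_1
  u_i = v_i − Σ_{j<i} ((v_i · u_j) / (u_j · u_j)) · u_j.

Step by step this gives:
  u_1 = (-3, -1, -1, 1)
  u_2 = (-1/2, 17/6, -1/6, 7/6)

Orthogonality check:
  u_2 · u_1 = 0 (should be 0)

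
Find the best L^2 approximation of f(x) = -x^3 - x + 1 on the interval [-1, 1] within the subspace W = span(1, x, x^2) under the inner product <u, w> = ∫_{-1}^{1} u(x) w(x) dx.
g(x) = 1 - 8*x/5

The best approximation g ∈ W is the orthogonal projection of f onto W. Writing g = a_0 + a_1 x + a_2 x^2, the coefficients solve the normal equations G · a = b where
  G_{ij} = <φ_i, φ_j> and b_i = <f, φ_i>, with φ_0 = 1, φ_1 = x, φ_2 = x^2.
G =
  [2, 0, 2/3]
  [0, 2/3, 0]
  [2/3, 0, 2/5],
b = (2, -16/15, 2/3).
Solving gives a_0 = 1, a_1 = -8/5, a_2 = 0, so
  g(x) = 1 - 8*x/5.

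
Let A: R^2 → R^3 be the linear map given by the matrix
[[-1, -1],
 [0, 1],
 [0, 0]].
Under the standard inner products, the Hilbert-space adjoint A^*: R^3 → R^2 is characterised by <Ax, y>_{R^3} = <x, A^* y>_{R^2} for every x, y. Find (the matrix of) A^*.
A^* = A^T =
[[-1, 0, 0],
 [-1, 1, 0]]

For real matrices with standard dot products, the defining identity <Ax, y> = <x, A^* y> gives (Ax)^T y = x^T (A^*) y, i.e. x^T A^T y = x^T (A^*) y. Since this holds for all x, y, we must have A^* = A^T. Therefore
A^* =
[[-1, 0, 0],
 [-1, 1, 0]].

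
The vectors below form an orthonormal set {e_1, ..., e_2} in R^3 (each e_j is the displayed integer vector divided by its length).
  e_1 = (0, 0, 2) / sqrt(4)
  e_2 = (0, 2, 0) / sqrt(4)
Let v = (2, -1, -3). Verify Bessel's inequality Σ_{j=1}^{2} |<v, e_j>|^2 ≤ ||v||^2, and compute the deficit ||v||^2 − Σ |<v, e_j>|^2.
Σ |<v, e_j>|^2 = 10; ||v||^2 = 14; deficit = 4

Write each e_j = u_j / sqrt(<u_j, u_j>) where u_j is the displayed integer vector. Then <v, e_j> = <v, u_j> / sqrt(<u_j, u_j>), so |<v, e_j>|^2 = <v, u_j>^2 / <u_j, u_j>.
Coefficients: <v, e_1> = -6/sqrt(4), <v, e_2> = -2/sqrt(4).
Square and sum: Σ |<v, e_j>|^2 = 10.
Compute ||v||^2 = v·v = 14.
Deficit = 14 − 10 = 4 ≥ 0, confirming Bessel's inequality. (The deficit equals ||v − Σ <v,e_j> e_j||^2, the squared distance from v to span{e_j}.)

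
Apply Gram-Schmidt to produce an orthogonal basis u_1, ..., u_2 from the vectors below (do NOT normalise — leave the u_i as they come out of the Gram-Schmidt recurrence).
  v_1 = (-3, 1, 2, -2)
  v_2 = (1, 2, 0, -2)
Orthogonal basis:
  u_1 = (-3, 1, 2, -2)
  u_2 = (3/2, 11/6, -1/3, -5/3)

Apply the Gram-Schmidt recurrence
  u_1 = v_1
  u_i = v_i − Σ_{j<i} ((v_i · u_j) / (u_j · u_j)) · u_j.

Step by step this gives:
  u_1 = (-3, 1, 2, -2)
  u_2 = (3/2, 11/6, -1/3, -5/3)

Orthogonality check:
  u_2 · u_1 = 0 (should be 0)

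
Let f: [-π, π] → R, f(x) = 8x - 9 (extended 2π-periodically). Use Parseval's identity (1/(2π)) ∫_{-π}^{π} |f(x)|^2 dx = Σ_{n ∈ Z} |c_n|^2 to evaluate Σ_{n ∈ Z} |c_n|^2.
Σ |c_n|^2 = 64π^2/3 + 81

Expand and integrate term by term over [-π, π]:
  ∫ (8x)^2 dx = 64·(2π^3/3); ∫ 2·8·(-9)·x dx = 0 (odd integrand); ∫ (-9)^2 dx = 81·2π.
So (1/(2π)) ∫_{-π}^{π} (8x - 9)^2 dx = 64π^2/3 + 81 = 64π^2/3 + 81.
Parseval ⇒ Σ |c_n|^2 = 64π^2/3 + 81.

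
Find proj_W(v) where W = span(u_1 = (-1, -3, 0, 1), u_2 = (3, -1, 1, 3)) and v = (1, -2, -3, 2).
proj_W(v) = (85/211, -415/211, 67/211, 317/211)

Set up U = [u_1 | ... | u_2] ∈ R^(4×2). The projector onto W = col(U) is P = U (U^T U)^(-1) U^T.
Compute U^T U =
  [11, 3]
  [3, 20],
and U^T v = (7, 8).
Solve U^T U · c = U^T v for the coefficients: c = (116/211, 67/211). The projection is proj_W(v) = U c.
Check: (v - proj_W(v)) · u_1 = 0  (should be 0).
Check: (v - proj_W(v)) · u_2 = 0  (should be 0).
Result: proj_W(v) = (85/211, -415/211, 67/211, 317/211).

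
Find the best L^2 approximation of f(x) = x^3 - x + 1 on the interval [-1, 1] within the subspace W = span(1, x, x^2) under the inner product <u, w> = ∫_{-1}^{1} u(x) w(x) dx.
g(x) = 1 - 2*x/5

The best approximation g ∈ W is the orthogonal projection of f onto W. Writing g = a_0 + a_1 x + a_2 x^2, the coefficients solve the normal equations G · a = b where
  G_{ij} = <φ_i, φ_j> and b_i = <f, φ_i>, with φ_0 = 1, φ_1 = x, φ_2 = x^2.
G =
  [2, 0, 2/3]
  [0, 2/3, 0]
  [2/3, 0, 2/5],
b = (2, -4/15, 2/3).
Solving gives a_0 = 1, a_1 = -2/5, a_2 = 0, so
  g(x) = 1 - 2*x/5.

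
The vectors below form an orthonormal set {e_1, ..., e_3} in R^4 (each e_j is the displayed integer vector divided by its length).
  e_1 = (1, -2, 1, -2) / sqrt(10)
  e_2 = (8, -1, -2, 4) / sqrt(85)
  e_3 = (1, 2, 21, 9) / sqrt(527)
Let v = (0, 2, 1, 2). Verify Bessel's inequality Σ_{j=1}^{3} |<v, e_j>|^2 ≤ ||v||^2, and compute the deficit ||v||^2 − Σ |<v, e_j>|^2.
Σ |<v, e_j>|^2 = 533/62; ||v||^2 = 9; deficit = 25/62

Write each e_j = u_j / sqrt(<u_j, u_j>) where u_j is the displayed integer vector. Then <v, e_j> = <v, u_j> / sqrt(<u_j, u_j>), so |<v, e_j>|^2 = <v, u_j>^2 / <u_j, u_j>.
Coefficients: <v, e_1> = -7/sqrt(10), <v, e_2> = 4/sqrt(85), <v, e_3> = 43/sqrt(527).
Square and sum: Σ |<v, e_j>|^2 = 533/62.
Compute ||v||^2 = v·v = 9.
Deficit = 9 − 533/62 = 25/62 ≥ 0, confirming Bessel's inequality. (The deficit equals ||v − Σ <v,e_j> e_j||^2, the squared distance from v to span{e_j}.)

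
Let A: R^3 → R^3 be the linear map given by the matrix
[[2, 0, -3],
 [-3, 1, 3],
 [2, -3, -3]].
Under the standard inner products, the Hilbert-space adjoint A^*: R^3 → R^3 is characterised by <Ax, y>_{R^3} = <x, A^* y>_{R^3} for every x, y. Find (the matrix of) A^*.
A^* = A^T =
[[2, -3, 2],
 [0, 1, -3],
 [-3, 3, -3]]

For real matrices with standard dot products, the defining identity <Ax, y> = <x, A^* y> gives (Ax)^T y = x^T (A^*) y, i.e. x^T A^T y = x^T (A^*) y. Since this holds for all x, y, we must have A^* = A^T. Therefore
A^* =
[[2, -3, 2],
 [0, 1, -3],
 [-3, 3, -3]].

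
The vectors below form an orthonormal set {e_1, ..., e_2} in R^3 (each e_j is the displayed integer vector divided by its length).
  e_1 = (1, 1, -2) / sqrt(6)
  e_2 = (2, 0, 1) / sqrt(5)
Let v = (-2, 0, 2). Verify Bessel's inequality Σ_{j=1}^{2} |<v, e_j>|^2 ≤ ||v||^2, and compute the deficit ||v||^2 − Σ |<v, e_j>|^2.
Σ |<v, e_j>|^2 = 34/5; ||v||^2 = 8; deficit = 6/5

Write each e_j = u_j / sqrt(<u_j, u_j>) where u_j is the displayed integer vector. Then <v, e_j> = <v, u_j> / sqrt(<u_j, u_j>), so |<v, e_j>|^2 = <v, u_j>^2 / <u_j, u_j>.
Coefficients: <v, e_1> = -6/sqrt(6), <v, e_2> = -2/sqrt(5).
Square and sum: Σ |<v, e_j>|^2 = 34/5.
Compute ||v||^2 = v·v = 8.
Deficit = 8 − 34/5 = 6/5 ≥ 0, confirming Bessel's inequality. (The deficit equals ||v − Σ <v,e_j> e_j||^2, the squared distance from v to span{e_j}.)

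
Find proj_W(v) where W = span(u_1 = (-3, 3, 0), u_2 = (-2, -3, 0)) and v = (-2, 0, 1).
proj_W(v) = (-2, 0, 0)

Set up U = [u_1 | ... | u_2] ∈ R^(3×2). The projector onto W = col(U) is P = U (U^T U)^(-1) U^T.
Compute U^T U =
  [18, -3]
  [-3, 13],
and U^T v = (6, 4).
Solve U^T U · c = U^T v for the coefficients: c = (2/5, 2/5). The projection is proj_W(v) = U c.
Check: (v - proj_W(v)) · u_1 = 0  (should be 0).
Check: (v - proj_W(v)) · u_2 = 0  (should be 0).
Result: proj_W(v) = (-2, 0, 0).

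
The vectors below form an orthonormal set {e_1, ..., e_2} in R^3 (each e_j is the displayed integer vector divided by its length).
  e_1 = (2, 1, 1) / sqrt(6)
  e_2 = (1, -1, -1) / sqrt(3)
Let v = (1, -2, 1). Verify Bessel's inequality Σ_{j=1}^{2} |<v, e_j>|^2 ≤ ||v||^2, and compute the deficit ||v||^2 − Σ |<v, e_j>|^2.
Σ |<v, e_j>|^2 = 3/2; ||v||^2 = 6; deficit = 9/2

Write each e_j = u_j / sqrt(<u_j, u_j>) where u_j is the displayed integer vector. Then <v, e_j> = <v, u_j> / sqrt(<u_j, u_j>), so |<v, e_j>|^2 = <v, u_j>^2 / <u_j, u_j>.
Coefficients: <v, e_1> = 1/sqrt(6), <v, e_2> = 2/sqrt(3).
Square and sum: Σ |<v, e_j>|^2 = 3/2.
Compute ||v||^2 = v·v = 6.
Deficit = 6 − 3/2 = 9/2 ≥ 0, confirming Bessel's inequality. (The deficit equals ||v − Σ <v,e_j> e_j||^2, the squared distance from v to span{e_j}.)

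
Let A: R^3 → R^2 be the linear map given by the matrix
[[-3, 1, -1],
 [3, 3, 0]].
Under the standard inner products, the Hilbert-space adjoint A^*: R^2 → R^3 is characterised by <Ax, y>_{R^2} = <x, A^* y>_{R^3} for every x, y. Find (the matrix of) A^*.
A^* = A^T =
[[-3, 3],
 [1, 3],
 [-1, 0]]

For real matrices with standard dot products, the defining identity <Ax, y> = <x, A^* y> gives (Ax)^T y = x^T (A^*) y, i.e. x^T A^T y = x^T (A^*) y. Since this holds for all x, y, we must have A^* = A^T. Therefore
A^* =
[[-3, 3],
 [1, 3],
 [-1, 0]].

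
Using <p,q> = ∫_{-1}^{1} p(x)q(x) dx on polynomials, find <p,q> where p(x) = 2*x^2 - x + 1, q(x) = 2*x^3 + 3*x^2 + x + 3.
<p,q> = 194/15

Expand the product: p(x)·q(x) = 4*x^5 + 4*x^4 + x^3 + 8*x^2 - 2*x + 3.
∫_{-1}^{1} of each monomial x^k gives [2/(k+1) if k even, 0 if k odd]. Integrating term-by-term (or equivalently evaluating the antiderivative F(x) = 2*x^6/3 + 4*x^5/5 + x^4/4 + 8*x^3/3 - x^2 + 3*x at the endpoints):
  F(1) − F(−1) = 383/60 − (-131/20) = 194/15.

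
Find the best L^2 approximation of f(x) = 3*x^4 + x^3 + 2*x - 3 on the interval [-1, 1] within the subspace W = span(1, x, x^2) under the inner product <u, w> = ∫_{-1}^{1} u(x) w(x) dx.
g(x) = 18*x^2/7 + 13*x/5 - 114/35

The best approximation g ∈ W is the orthogonal projection of f onto W. Writing g = a_0 + a_1 x + a_2 x^2, the coefficients solve the normal equations G · a = b where
  G_{ij} = <φ_i, φ_j> and b_i = <f, φ_i>, with φ_0 = 1, φ_1 = x, φ_2 = x^2.
G =
  [2, 0, 2/3]
  [0, 2/3, 0]
  [2/3, 0, 2/5],
b = (-24/5, 26/15, -8/7).
Solving gives a_0 = -114/35, a_1 = 13/5, a_2 = 18/7, so
  g(x) = 18*x^2/7 + 13*x/5 - 114/35.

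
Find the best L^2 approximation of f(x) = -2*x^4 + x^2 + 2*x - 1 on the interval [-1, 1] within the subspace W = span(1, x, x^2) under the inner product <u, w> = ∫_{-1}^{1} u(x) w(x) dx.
g(x) = -5*x^2/7 + 2*x - 29/35

The best approximation g ∈ W is the orthogonal projection of f onto W. Writing g = a_0 + a_1 x + a_2 x^2, the coefficients solve the normal equations G · a = b where
  G_{ij} = <φ_i, φ_j> and b_i = <f, φ_i>, with φ_0 = 1, φ_1 = x, φ_2 = x^2.
G =
  [2, 0, 2/3]
  [0, 2/3, 0]
  [2/3, 0, 2/5],
b = (-32/15, 4/3, -88/105).
Solving gives a_0 = -29/35, a_1 = 2, a_2 = -5/7, so
  g(x) = -5*x^2/7 + 2*x - 29/35.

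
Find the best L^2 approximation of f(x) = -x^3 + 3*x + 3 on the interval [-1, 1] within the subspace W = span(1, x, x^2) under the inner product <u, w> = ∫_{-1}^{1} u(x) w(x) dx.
g(x) = 12*x/5 + 3

The best approximation g ∈ W is the orthogonal projection of f onto W. Writing g = a_0 + a_1 x + a_2 x^2, the coefficients solve the normal equations G · a = b where
  G_{ij} = <φ_i, φ_j> and b_i = <f, φ_i>, with φ_0 = 1, φ_1 = x, φ_2 = x^2.
G =
  [2, 0, 2/3]
  [0, 2/3, 0]
  [2/3, 0, 2/5],
b = (6, 8/5, 2).
Solving gives a_0 = 3, a_1 = 12/5, a_2 = 0, so
  g(x) = 12*x/5 + 3.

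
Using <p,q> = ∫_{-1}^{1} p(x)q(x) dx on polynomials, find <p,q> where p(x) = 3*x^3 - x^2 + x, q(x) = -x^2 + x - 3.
<p,q> = 64/15

Expand the product: p(x)·q(x) = -3*x^5 + 4*x^4 - 11*x^3 + 4*x^2 - 3*x.
∫_{-1}^{1} of each monomial x^k gives [2/(k+1) if k even, 0 if k odd]. Integrating term-by-term (or equivalently evaluating the antiderivative F(x) = -x^6/2 + 4*x^5/5 - 11*x^4/4 + 4*x^3/3 - 3*x^2/2 at the endpoints):
  F(1) − F(−1) = -157/60 − (-413/60) = 64/15.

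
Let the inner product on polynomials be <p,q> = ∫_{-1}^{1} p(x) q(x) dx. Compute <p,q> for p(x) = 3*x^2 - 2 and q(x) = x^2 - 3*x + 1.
<p,q> = -32/15

Expand the product: p(x)·q(x) = 3*x^4 - 9*x^3 + x^2 + 6*x - 2.
∫_{-1}^{1} of each monomial x^k gives [2/(k+1) if k even, 0 if k odd]. Integrating term-by-term (or equivalently evaluating the antiderivative F(x) = 3*x^5/5 - 9*x^4/4 + x^3/3 + 3*x^2 - 2*x at the endpoints):
  F(1) − F(−1) = -19/60 − (109/60) = -32/15.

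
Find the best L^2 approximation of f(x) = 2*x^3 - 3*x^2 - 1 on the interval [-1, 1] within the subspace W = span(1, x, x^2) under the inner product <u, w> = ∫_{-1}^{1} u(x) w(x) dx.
g(x) = -3*x^2 + 6*x/5 - 1

The best approximation g ∈ W is the orthogonal projection of f onto W. Writing g = a_0 + a_1 x + a_2 x^2, the coefficients solve the normal equations G · a = b where
  G_{ij} = <φ_i, φ_j> and b_i = <f, φ_i>, with φ_0 = 1, φ_1 = x, φ_2 = x^2.
G =
  [2, 0, 2/3]
  [0, 2/3, 0]
  [2/3, 0, 2/5],
b = (-4, 4/5, -28/15).
Solving gives a_0 = -1, a_1 = 6/5, a_2 = -3, so
  g(x) = -3*x^2 + 6*x/5 - 1.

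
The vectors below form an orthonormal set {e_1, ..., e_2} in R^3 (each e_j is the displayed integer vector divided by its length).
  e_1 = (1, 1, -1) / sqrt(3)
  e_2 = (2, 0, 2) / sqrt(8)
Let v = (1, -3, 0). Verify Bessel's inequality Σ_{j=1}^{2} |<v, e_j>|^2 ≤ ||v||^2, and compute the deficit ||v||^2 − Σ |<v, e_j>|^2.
Σ |<v, e_j>|^2 = 11/6; ||v||^2 = 10; deficit = 49/6

Write each e_j = u_j / sqrt(<u_j, u_j>) where u_j is the displayed integer vector. Then <v, e_j> = <v, u_j> / sqrt(<u_j, u_j>), so |<v, e_j>|^2 = <v, u_j>^2 / <u_j, u_j>.
Coefficients: <v, e_1> = -2/sqrt(3), <v, e_2> = 2/sqrt(8).
Square and sum: Σ |<v, e_j>|^2 = 11/6.
Compute ||v||^2 = v·v = 10.
Deficit = 10 − 11/6 = 49/6 ≥ 0, confirming Bessel's inequality. (The deficit equals ||v − Σ <v,e_j> e_j||^2, the squared distance from v to span{e_j}.)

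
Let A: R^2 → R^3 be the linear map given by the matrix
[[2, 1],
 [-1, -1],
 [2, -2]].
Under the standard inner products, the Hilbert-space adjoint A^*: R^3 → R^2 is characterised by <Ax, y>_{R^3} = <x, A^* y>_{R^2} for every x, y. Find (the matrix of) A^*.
A^* = A^T =
[[2, -1, 2],
 [1, -1, -2]]

For real matrices with standard dot products, the defining identity <Ax, y> = <x, A^* y> gives (Ax)^T y = x^T (A^*) y, i.e. x^T A^T y = x^T (A^*) y. Since this holds for all x, y, we must have A^* = A^T. Therefore
A^* =
[[2, -1, 2],
 [1, -1, -2]].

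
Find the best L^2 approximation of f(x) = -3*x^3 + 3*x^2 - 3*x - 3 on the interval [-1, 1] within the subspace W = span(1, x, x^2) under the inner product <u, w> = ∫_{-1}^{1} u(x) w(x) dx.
g(x) = 3*x^2 - 24*x/5 - 3

The best approximation g ∈ W is the orthogonal projection of f onto W. Writing g = a_0 + a_1 x + a_2 x^2, the coefficients solve the normal equations G · a = b where
  G_{ij} = <φ_i, φ_j> and b_i = <f, φ_i>, with φ_0 = 1, φ_1 = x, φ_2 = x^2.
G =
  [2, 0, 2/3]
  [0, 2/3, 0]
  [2/3, 0, 2/5],
b = (-4, -16/5, -4/5).
Solving gives a_0 = -3, a_1 = -24/5, a_2 = 3, so
  g(x) = 3*x^2 - 24*x/5 - 3.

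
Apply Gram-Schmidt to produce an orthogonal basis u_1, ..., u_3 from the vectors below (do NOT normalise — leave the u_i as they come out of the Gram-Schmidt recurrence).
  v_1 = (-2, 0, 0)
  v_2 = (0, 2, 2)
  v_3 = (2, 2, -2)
Orthogonal basis:
  u_1 = (-2, 0, 0)
  u_2 = (0, 2, 2)
  u_3 = (0, 2, -2)

Apply the Gram-Schmidt recurrence
  u_1 = v_1
  u_i = v_i − Σ_{j<i} ((v_i · u_j) / (u_j · u_j)) · u_j.

Step by step this gives:
  u_1 = (-2, 0, 0)
  u_2 = (0, 2, 2)
  u_3 = (0, 2, -2)

Orthogonality check:
  u_2 · u_1 = 0 (should be 0)
  u_3 · u_1 = 0 (should be 0)
  u_3 · u_2 = 0 (should be 0)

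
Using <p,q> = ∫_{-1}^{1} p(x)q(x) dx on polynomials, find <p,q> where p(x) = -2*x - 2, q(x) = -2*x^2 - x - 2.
<p,q> = 12

Expand the product: p(x)·q(x) = 4*x^3 + 6*x^2 + 6*x + 4.
∫_{-1}^{1} of each monomial x^k gives [2/(k+1) if k even, 0 if k odd]. Integrating term-by-term (or equivalently evaluating the antiderivative F(x) = x^4 + 2*x^3 + 3*x^2 + 4*x at the endpoints):
  F(1) − F(−1) = 10 − (-2) = 12.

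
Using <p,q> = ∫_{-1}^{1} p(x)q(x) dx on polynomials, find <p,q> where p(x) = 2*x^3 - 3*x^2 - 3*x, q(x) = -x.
<p,q> = 6/5

Expand the product: p(x)·q(x) = -2*x^4 + 3*x^3 + 3*x^2.
∫_{-1}^{1} of each monomial x^k gives [2/(k+1) if k even, 0 if k odd]. Integrating term-by-term (or equivalently evaluating the antiderivative F(x) = -2*x^5/5 + 3*x^4/4 + x^3 at the endpoints):
  F(1) − F(−1) = 27/20 − (3/20) = 6/5.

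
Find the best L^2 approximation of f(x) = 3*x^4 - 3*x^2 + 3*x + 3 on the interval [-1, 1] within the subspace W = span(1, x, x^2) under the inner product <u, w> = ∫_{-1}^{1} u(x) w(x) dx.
g(x) = -3*x^2/7 + 3*x + 96/35

The best approximation g ∈ W is the orthogonal projection of f onto W. Writing g = a_0 + a_1 x + a_2 x^2, the coefficients solve the normal equations G · a = b where
  G_{ij} = <φ_i, φ_j> and b_i = <f, φ_i>, with φ_0 = 1, φ_1 = x, φ_2 = x^2.
G =
  [2, 0, 2/3]
  [0, 2/3, 0]
  [2/3, 0, 2/5],
b = (26/5, 2, 58/35).
Solving gives a_0 = 96/35, a_1 = 3, a_2 = -3/7, so
  g(x) = -3*x^2/7 + 3*x + 96/35.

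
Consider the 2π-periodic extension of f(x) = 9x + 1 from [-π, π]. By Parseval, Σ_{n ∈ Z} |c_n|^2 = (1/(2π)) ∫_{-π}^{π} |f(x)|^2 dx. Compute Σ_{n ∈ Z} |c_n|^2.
Σ |c_n|^2 = 27π^2 + 1

Expand and integrate term by term over [-π, π]:
  ∫ (9x)^2 dx = 81·(2π^3/3); ∫ 2·9·(1)·x dx = 0 (odd integrand); ∫ 1^2 dx = 1·2π.
So (1/(2π)) ∫_{-π}^{π} (9x + 1)^2 dx = 81π^2/3 + 1 = 27π^2 + 1.
Parseval ⇒ Σ |c_n|^2 = 27π^2 + 1.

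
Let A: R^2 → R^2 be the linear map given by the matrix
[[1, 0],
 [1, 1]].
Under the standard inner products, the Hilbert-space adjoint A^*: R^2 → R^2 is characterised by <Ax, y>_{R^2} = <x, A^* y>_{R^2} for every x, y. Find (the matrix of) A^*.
A^* = A^T =
[[1, 1],
 [0, 1]]

For real matrices with standard dot products, the defining identity <Ax, y> = <x, A^* y> gives (Ax)^T y = x^T (A^*) y, i.e. x^T A^T y = x^T (A^*) y. Since this holds for all x, y, we must have A^* = A^T. Therefore
A^* =
[[1, 1],
 [0, 1]].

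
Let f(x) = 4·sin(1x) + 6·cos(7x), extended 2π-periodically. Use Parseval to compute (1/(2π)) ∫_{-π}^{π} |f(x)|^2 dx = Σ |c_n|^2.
Σ |c_n|^2 = 26

Expand |f|^2 and use orthogonality of {sin(nx), cos(mx)} on [-π, π]:
  ∫_{-π}^{π} sin(nx)^2 dx = π, ∫ cos(mx)^2 dx = π, and cross terms integrate to 0.
So ∫_{-π}^{π} f(x)^2 dx = 4^2 · π + 6^2 · π = (16 + 36)π.
Divide by 2π: (16 + 36)/2 = 26.
By Parseval, this equals Σ |c_n|^2.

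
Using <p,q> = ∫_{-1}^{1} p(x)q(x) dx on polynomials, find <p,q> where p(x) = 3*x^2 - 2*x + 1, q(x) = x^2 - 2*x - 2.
<p,q> = -52/15

Expand the product: p(x)·q(x) = 3*x^4 - 8*x^3 - x^2 + 2*x - 2.
∫_{-1}^{1} of each monomial x^k gives [2/(k+1) if k even, 0 if k odd]. Integrating term-by-term (or equivalently evaluating the antiderivative F(x) = 3*x^5/5 - 2*x^4 - x^3/3 + x^2 - 2*x at the endpoints):
  F(1) − F(−1) = -41/15 − (11/15) = -52/15.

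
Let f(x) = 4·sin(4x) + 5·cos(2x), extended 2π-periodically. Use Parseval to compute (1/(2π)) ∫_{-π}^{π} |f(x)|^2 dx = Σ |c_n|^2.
Σ |c_n|^2 = 41/2

Expand |f|^2 and use orthogonality of {sin(nx), cos(mx)} on [-π, π]:
  ∫_{-π}^{π} sin(nx)^2 dx = π, ∫ cos(mx)^2 dx = π, and cross terms integrate to 0.
So ∫_{-π}^{π} f(x)^2 dx = 4^2 · π + 5^2 · π = (16 + 25)π.
Divide by 2π: (16 + 25)/2 = 41/2.
By Parseval, this equals Σ |c_n|^2.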